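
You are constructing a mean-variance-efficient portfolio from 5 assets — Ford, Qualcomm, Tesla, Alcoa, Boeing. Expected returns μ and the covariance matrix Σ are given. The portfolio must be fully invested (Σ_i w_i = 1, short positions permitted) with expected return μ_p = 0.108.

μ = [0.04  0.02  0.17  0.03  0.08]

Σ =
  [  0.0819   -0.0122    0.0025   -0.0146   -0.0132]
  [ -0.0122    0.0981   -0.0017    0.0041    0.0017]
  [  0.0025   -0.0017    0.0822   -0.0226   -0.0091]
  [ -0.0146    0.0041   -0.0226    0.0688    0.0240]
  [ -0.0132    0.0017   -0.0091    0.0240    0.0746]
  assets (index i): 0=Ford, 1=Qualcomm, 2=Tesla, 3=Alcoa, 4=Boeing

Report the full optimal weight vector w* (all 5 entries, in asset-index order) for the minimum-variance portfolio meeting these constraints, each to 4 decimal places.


0.1237  0.0287  0.4716  0.1555  0.2205

g=Σ⁻¹μ = [0.8240  0.2871  2.4513  0.9823  1.1946]
h=Σ⁻¹𝟙 = [18.9061  11.8320  18.6049  19.6138  12.4399]
a=μᵀg=0.580467  b=𝟙ᵀg=5.739328  c=𝟙ᵀh=81.396720  D=ac−b²=14.308246
λ₁=(c·0.108−b)/D = (81.396720·0.108−5.739328)/14.308246 = 0.213270
λ₂=(a−b·0.108)/D = (0.580467−5.739328·0.108)/14.308246 = -0.002752
w* = 0.213270·g + -0.002752·h:
  w_0 = 0.213270·0.8240 + -0.002752·18.9061 = 0.1237  (Ford)
  w_1 = 0.213270·0.2871 + -0.002752·11.8320 = 0.0287  (Qualcomm)
  w_2 = 0.213270·2.4513 + -0.002752·18.6049 = 0.4716  (Tesla)
  w_3 = 0.213270·0.9823 + -0.002752·19.6138 = 0.1555  (Alcoa)
  w_4 = 0.213270·1.1946 + -0.002752·12.4399 = 0.2205  (Boeing)
Σw_i=1.0000  μᵀw=0.1080
σ²=wᵀΣw=λ₁·μ_p+λ₂ = 0.213270·0.108 + -0.002752 = 0.020281 ≈ 0.0203


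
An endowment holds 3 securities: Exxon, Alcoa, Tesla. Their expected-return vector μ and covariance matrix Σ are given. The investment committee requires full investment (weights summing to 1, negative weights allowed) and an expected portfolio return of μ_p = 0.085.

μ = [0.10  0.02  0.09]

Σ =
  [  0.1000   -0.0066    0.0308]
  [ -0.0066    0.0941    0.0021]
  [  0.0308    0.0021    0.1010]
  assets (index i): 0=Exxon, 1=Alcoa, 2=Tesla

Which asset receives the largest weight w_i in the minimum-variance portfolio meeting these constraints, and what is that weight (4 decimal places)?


Exxon (0.4848)

u=Σ⁻¹μ = [0.8212  0.2560  0.6353]
v=Σ⁻¹𝟙 = [8.5555  11.0695  7.0618]
a=μᵀu=0.144421  b=𝟙ᵀu=1.712507  c=𝟙ᵀv=26.686827  D=ac−b²=0.921446
λ₁=(c·0.085−b)/D = (26.686827·0.085−1.712507)/0.921446 = 0.603261
λ₂=(a−b·0.085)/D = (0.144421−1.712507·0.085)/0.921446 = -0.001240
w* = 0.603261·u + -0.001240·v:
  w_0 = 0.603261·0.8212 + -0.001240·8.5555 = 0.4848  (Exxon)
  w_1 = 0.603261·0.2560 + -0.001240·11.0695 = 0.1407  (Alcoa)
  w_2 = 0.603261·0.6353 + -0.001240·7.0618 = 0.3745  (Tesla)
Σw_i=1.0000  μᵀw=0.0850
σ²=wᵀΣw=λ₁·μ_p+λ₂ = 0.603261·0.085 + -0.001240 = 0.050037 ≈ 0.0500


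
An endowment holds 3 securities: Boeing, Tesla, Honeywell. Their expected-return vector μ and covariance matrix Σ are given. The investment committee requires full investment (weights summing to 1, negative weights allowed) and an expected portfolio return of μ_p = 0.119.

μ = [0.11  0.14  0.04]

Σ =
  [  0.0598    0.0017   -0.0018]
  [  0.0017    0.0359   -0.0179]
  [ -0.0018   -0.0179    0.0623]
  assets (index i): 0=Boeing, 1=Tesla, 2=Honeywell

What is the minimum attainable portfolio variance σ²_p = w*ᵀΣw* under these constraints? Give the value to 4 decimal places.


g=Σ⁻¹μ = [1.7642  4.8576  2.0887]
h=Σ⁻¹𝟙 = [16.4044  41.2237  28.3697]
a=μᵀg=0.957683  b=𝟙ᵀg=8.710590  c=𝟙ᵀh=85.997801  D=ac−b²=6.484291
λ₁=(c·0.119−b)/D = (85.997801·0.119−8.710590)/6.484291 = 0.234898
λ₂=(a−b·0.119)/D = (0.957683−8.710590·0.119)/6.484291 = -0.012164
w* = 0.234898·g + -0.012164·h:
  w_0 = 0.234898·1.7642 + -0.012164·16.4044 = 0.2149  (Boeing)
  w_1 = 0.234898·4.8576 + -0.012164·41.2237 = 0.6396  (Tesla)
  w_2 = 0.234898·2.0887 + -0.012164·28.3697 = 0.1455  (Honeywell)
Σw_i=1.0000  μᵀw=0.1190
σ²=wᵀΣw=λ₁·μ_p+λ₂ = 0.234898·0.119 + -0.012164 = 0.015789 ≈ 0.0158

0.0158


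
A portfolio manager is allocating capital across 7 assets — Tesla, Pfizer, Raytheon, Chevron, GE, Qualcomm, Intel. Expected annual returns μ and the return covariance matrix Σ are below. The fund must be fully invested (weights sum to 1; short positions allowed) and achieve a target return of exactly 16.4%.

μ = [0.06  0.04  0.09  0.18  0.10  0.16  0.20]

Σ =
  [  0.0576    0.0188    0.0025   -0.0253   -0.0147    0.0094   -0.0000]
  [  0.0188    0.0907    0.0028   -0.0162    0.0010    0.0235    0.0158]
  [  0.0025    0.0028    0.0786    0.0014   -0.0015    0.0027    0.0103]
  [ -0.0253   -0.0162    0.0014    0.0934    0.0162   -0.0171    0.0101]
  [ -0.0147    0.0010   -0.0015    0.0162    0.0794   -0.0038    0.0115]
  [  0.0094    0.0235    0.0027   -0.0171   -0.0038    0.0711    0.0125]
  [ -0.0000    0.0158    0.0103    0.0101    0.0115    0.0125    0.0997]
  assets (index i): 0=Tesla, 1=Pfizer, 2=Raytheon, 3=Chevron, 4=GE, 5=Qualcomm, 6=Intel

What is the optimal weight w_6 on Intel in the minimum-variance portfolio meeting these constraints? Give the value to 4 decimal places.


0.2014

g=Σ⁻¹μ = [2.1436  -0.4672  0.8123  2.5494  1.0912  2.5345  1.2942]
h=Σ⁻¹𝟙 = [24.5111  4.6187  10.8619  17.6847  13.8581  13.3315  3.1145]
a=μᵀg=1.415410  b=𝟙ᵀg=9.957993  c=𝟙ᵀh=87.980525  D=ac−b²=25.366925
λ₁=(c·0.164−b)/D = (87.980525·0.164−9.957993)/25.366925 = 0.176246
λ₂=(a−b·0.164)/D = (1.415410−9.957993·0.164)/25.366925 = -0.008582
w* = 0.176246·g + -0.008582·h:
  w_0 = 0.176246·2.1436 + -0.008582·24.5111 = 0.1674  (Tesla)
  w_1 = 0.176246·-0.4672 + -0.008582·4.6187 = -0.1220  (Pfizer)
  w_2 = 0.176246·0.8123 + -0.008582·10.8619 = 0.0499  (Raytheon)
  w_3 = 0.176246·2.5494 + -0.008582·17.6847 = 0.2976  (Chevron)
  w_4 = 0.176246·1.0912 + -0.008582·13.8581 = 0.0734  (GE)
  w_5 = 0.176246·2.5345 + -0.008582·13.3315 = 0.3323  (Qualcomm)
  w_6 = 0.176246·1.2942 + -0.008582·3.1145 = 0.2014  (Intel)
Σw_i=1.0000  μᵀw=0.1640
σ²=wᵀΣw=λ₁·μ_p+λ₂ = 0.176246·0.164 + -0.008582 = 0.020322 ≈ 0.0203


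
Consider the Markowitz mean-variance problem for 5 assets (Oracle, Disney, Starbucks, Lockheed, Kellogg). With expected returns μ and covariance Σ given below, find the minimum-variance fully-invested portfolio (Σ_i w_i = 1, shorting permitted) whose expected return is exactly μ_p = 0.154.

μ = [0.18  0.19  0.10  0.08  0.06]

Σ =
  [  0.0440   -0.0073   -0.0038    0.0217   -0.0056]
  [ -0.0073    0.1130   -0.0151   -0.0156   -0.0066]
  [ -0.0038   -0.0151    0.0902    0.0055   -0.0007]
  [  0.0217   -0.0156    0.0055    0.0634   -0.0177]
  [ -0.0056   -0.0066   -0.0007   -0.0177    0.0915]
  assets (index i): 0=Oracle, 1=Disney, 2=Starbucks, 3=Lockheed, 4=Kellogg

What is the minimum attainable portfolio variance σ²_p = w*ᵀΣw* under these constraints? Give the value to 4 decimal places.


0.0155

x=Σ⁻¹μ = [4.5427  2.3340  1.6713  0.4731  1.2064]
y=Σ⁻¹𝟙 = [20.7129  15.1584  13.6596  15.8222  16.4552]
a=μᵀx=1.538502  b=𝟙ᵀx=10.227473  c=𝟙ᵀy=81.808377  D=ac−b²=21.261151
λ₁=(c·0.154−b)/D = (81.808377·0.154−10.227473)/21.261151 = 0.111519
λ₂=(a−b·0.154)/D = (1.538502−10.227473·0.154)/21.261151 = -0.001718
w* = 0.111519·x + -0.001718·y:
  w_0 = 0.111519·4.5427 + -0.001718·20.7129 = 0.4710  (Oracle)
  w_1 = 0.111519·2.3340 + -0.001718·15.1584 = 0.2342  (Disney)
  w_2 = 0.111519·1.6713 + -0.001718·13.6596 = 0.1629  (Starbucks)
  w_3 = 0.111519·0.4731 + -0.001718·15.8222 = 0.0256  (Lockheed)
  w_4 = 0.111519·1.2064 + -0.001718·16.4552 = 0.1063  (Kellogg)
Σw_i=1.0000  μᵀw=0.1540
σ²=wᵀΣw=λ₁·μ_p+λ₂ = 0.111519·0.154 + -0.001718 = 0.015456 ≈ 0.0155


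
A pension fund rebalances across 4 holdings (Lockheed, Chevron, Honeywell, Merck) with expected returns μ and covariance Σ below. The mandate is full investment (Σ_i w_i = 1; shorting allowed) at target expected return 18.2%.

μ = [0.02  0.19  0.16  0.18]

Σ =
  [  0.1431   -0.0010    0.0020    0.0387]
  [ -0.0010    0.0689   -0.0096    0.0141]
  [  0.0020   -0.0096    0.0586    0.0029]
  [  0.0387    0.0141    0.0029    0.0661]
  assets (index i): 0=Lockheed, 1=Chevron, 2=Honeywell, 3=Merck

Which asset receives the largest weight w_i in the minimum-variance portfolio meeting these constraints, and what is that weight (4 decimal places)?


u=Σ⁻¹μ = [-0.5087  2.7065  3.0769  2.3086]
v=Σ⁻¹𝟙 = [4.5878  15.5366  19.0431  8.2929]
a=μᵀu=1.411915  b=𝟙ᵀu=7.583330  c=𝟙ᵀv=47.460420  D=ac−b²=9.503198
λ₁=(c·0.182−b)/D = (47.460420·0.182−7.583330)/9.503198 = 0.110959
λ₂=(a−b·0.182)/D = (1.411915−7.583330·0.182)/9.503198 = 0.003341
w* = 0.110959·u + 0.003341·v:
  w_0 = 0.110959·-0.5087 + 0.003341·4.5878 = -0.0411  (Lockheed)
  w_1 = 0.110959·2.7065 + 0.003341·15.5366 = 0.3522  (Chevron)
  w_2 = 0.110959·3.0769 + 0.003341·19.0431 = 0.4050  (Honeywell)
  w_3 = 0.110959·2.3086 + 0.003341·8.2929 = 0.2839  (Merck)
Σw_i=1.0000  μᵀw=0.1820
σ²=wᵀΣw=λ₁·μ_p+λ₂ = 0.110959·0.182 + 0.003341 = 0.023535 ≈ 0.0235

Honeywell (0.4050)


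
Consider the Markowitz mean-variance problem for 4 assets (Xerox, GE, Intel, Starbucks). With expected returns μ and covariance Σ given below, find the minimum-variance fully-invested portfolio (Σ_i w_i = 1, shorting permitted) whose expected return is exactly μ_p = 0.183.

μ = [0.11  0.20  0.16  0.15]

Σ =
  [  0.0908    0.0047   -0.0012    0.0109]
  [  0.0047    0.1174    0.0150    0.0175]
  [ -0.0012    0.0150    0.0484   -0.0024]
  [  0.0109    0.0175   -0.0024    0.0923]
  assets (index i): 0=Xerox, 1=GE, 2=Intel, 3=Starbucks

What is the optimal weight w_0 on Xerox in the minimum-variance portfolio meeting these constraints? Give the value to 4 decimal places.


-0.1408

g=Σ⁻¹μ = [1.0311  1.0641  3.0701  1.3814]
h=Σ⁻¹𝟙 = [9.9358  4.1532  20.0863  9.3957]
a=μᵀg=1.024672  b=𝟙ᵀg=6.546734  c=𝟙ᵀh=43.570965  D=ac−b²=1.786229
λ₁=(c·0.183−b)/D = (43.570965·0.183−6.546734)/1.786229 = 0.798751
λ₂=(a−b·0.183)/D = (1.024672−6.546734·0.183)/1.786229 = -0.097065
w* = 0.798751·g + -0.097065·h:
  w_0 = 0.798751·1.0311 + -0.097065·9.9358 = -0.1408  (Xerox)
  w_1 = 0.798751·1.0641 + -0.097065·4.1532 = 0.4468  (GE)
  w_2 = 0.798751·3.0701 + -0.097065·20.0863 = 0.5025  (Intel)
  w_3 = 0.798751·1.3814 + -0.097065·9.3957 = 0.1914  (Starbucks)
Σw_i=1.0000  μᵀw=0.1830
σ²=wᵀΣw=λ₁·μ_p+λ₂ = 0.798751·0.183 + -0.097065 = 0.049107 ≈ 0.0491


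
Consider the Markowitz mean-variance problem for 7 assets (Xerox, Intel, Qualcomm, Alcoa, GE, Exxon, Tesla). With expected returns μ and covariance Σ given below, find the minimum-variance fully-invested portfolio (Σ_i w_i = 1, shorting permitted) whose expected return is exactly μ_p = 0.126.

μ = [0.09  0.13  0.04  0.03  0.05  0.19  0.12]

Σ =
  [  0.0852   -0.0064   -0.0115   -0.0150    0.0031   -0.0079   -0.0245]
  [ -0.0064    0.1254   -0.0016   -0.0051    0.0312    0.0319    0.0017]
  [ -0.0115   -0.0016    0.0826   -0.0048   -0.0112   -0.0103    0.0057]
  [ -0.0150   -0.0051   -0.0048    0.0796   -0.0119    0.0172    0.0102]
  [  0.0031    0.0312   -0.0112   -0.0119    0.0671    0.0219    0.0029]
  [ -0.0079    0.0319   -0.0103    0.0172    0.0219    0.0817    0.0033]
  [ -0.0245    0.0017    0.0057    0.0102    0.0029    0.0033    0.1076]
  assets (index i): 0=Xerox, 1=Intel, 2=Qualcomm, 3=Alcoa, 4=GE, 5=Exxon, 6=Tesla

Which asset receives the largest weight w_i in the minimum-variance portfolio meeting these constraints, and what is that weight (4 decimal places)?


u=Σ⁻¹μ = [1.8786  0.5913  0.9241  0.0823  -0.2909  2.3965  1.4112]
v=Σ⁻¹𝟙 = [20.7123  4.2917  18.2648  17.3423  15.4428  6.6465  10.7104]
a=μᵀu=0.895510  b=𝟙ᵀu=6.993108  c=𝟙ᵀv=93.410703  D=ac−b²=34.746702
λ₁=(c·0.126−b)/D = (93.410703·0.126−6.993108)/34.746702 = 0.137470
λ₂=(a−b·0.126)/D = (0.895510−6.993108·0.126)/34.746702 = 0.000414
w* = 0.137470·u + 0.000414·v:
  w_0 = 0.137470·1.8786 + 0.000414·20.7123 = 0.2668  (Xerox)
  w_1 = 0.137470·0.5913 + 0.000414·4.2917 = 0.0831  (Intel)
  w_2 = 0.137470·0.9241 + 0.000414·18.2648 = 0.1346  (Qualcomm)
  w_3 = 0.137470·0.0823 + 0.000414·17.3423 = 0.0185  (Alcoa)
  w_4 = 0.137470·-0.2909 + 0.000414·15.4428 = -0.0336  (GE)
  w_5 = 0.137470·2.3965 + 0.000414·6.6465 = 0.3322  (Exxon)
  w_6 = 0.137470·1.4112 + 0.000414·10.7104 = 0.1984  (Tesla)
Σw_i=1.0000  μᵀw=0.1260
σ²=wᵀΣw=λ₁·μ_p+λ₂ = 0.137470·0.126 + 0.000414 = 0.017735 ≈ 0.0177

Exxon (0.3322)


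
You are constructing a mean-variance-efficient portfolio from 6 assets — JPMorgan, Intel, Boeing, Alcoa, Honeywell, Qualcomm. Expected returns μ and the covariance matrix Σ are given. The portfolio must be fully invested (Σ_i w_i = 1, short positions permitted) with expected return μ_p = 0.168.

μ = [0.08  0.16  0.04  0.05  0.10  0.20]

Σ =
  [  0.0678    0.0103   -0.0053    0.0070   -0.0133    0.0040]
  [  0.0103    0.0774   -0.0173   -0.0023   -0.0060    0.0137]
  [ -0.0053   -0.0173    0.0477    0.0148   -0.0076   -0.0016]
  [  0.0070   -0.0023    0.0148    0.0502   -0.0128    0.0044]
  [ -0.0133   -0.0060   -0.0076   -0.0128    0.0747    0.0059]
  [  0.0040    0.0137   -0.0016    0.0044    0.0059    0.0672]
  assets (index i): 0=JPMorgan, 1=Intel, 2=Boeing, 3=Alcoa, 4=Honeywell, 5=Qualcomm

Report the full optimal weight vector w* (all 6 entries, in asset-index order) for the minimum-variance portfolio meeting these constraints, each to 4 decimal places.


x=Σ⁻¹μ = [1.1685  2.0854  1.8984  0.6324  1.8322  2.3244]
y=Σ⁻¹𝟙 = [16.6779  17.8657  28.4895  15.0922  22.6482  7.9476]
a=μᵀx=1.182800  b=𝟙ᵀx=9.941277  c=𝟙ᵀy=108.721080  D=ac−b²=29.766339
λ₁=(c·0.168−b)/D = (108.721080·0.168−9.941277)/29.766339 = 0.279640
λ₂=(a−b·0.168)/D = (1.182800−9.941277·0.168)/29.766339 = -0.016372
w* = 0.279640·x + -0.016372·y:
  w_0 = 0.279640·1.1685 + -0.016372·16.6779 = 0.0537  (JPMorgan)
  w_1 = 0.279640·2.0854 + -0.016372·17.8657 = 0.2907  (Intel)
  w_2 = 0.279640·1.8984 + -0.016372·28.4895 = 0.0644  (Boeing)
  w_3 = 0.279640·0.6324 + -0.016372·15.0922 = -0.0703  (Alcoa)
  w_4 = 0.279640·1.8322 + -0.016372·22.6482 = 0.1415  (Honeywell)
  w_5 = 0.279640·2.3244 + -0.016372·7.9476 = 0.5199  (Qualcomm)
Σw_i=1.0000  μᵀw=0.1680
σ²=wᵀΣw=λ₁·μ_p+λ₂ = 0.279640·0.168 + -0.016372 = 0.030608 ≈ 0.0306

0.0537  0.2907  0.0644  -0.0703  0.1415  0.5199


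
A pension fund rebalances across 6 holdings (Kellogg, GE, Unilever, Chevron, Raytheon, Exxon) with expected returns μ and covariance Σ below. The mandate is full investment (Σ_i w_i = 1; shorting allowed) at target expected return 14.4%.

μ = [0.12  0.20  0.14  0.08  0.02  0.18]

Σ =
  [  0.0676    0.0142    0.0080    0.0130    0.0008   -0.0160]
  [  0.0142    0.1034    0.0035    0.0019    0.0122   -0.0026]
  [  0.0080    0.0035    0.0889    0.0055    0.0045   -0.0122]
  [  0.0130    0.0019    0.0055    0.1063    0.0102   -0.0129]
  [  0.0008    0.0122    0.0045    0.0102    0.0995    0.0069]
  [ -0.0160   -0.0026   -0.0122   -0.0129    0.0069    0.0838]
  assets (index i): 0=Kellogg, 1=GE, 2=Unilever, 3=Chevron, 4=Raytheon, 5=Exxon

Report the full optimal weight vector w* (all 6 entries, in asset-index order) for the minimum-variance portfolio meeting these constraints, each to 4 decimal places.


x=Σ⁻¹μ = [1.7508  1.7408  1.7223  0.8132  -0.3920  2.9445]
y=Σ⁻¹𝟙 = [14.4315  6.8198  11.2030  8.4123  6.5301  17.2885]
a=μᵀx=1.386609  b=𝟙ᵀx=8.579653  c=𝟙ᵀy=64.685074  D=ac−b²=16.082478
λ₁=(c·0.144−b)/D = (64.685074·0.144−8.579653)/16.082478 = 0.045702
λ₂=(a−b·0.144)/D = (1.386609−8.579653·0.144)/16.082478 = 0.009398
w* = 0.045702·x + 0.009398·y:
  w_0 = 0.045702·1.7508 + 0.009398·14.4315 = 0.2156  (Kellogg)
  w_1 = 0.045702·1.7408 + 0.009398·6.8198 = 0.1436  (GE)
  w_2 = 0.045702·1.7223 + 0.009398·11.2030 = 0.1840  (Unilever)
  w_3 = 0.045702·0.8132 + 0.009398·8.4123 = 0.1162  (Chevron)
  w_4 = 0.045702·-0.3920 + 0.009398·6.5301 = 0.0435  (Raytheon)
  w_5 = 0.045702·2.9445 + 0.009398·17.2885 = 0.2970  (Exxon)
Σw_i=1.0000  μᵀw=0.1440
σ²=wᵀΣw=λ₁·μ_p+λ₂ = 0.045702·0.144 + 0.009398 = 0.015979 ≈ 0.0160

0.2156  0.1436  0.1840  0.1162  0.0435  0.2970


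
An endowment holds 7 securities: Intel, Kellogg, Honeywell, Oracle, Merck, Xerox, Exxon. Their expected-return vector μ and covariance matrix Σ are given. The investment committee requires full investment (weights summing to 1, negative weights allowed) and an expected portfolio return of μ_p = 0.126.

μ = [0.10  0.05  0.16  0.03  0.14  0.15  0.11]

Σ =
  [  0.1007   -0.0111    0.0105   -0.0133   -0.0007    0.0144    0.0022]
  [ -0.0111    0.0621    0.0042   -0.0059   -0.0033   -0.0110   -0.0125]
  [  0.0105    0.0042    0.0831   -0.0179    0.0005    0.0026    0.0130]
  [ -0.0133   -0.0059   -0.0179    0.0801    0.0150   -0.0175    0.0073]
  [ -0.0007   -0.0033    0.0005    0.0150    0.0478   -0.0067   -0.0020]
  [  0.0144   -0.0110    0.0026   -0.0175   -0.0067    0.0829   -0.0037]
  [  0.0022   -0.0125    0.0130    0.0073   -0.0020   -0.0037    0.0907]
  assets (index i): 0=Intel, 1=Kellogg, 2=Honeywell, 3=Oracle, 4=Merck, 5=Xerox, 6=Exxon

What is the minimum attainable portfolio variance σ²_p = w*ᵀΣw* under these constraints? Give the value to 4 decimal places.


g=Σ⁻¹μ = [0.7823  1.7573  1.6112  0.7903  3.1792  2.3383  1.3069]
h=Σ⁻¹𝟙 = [11.1919  26.1319  10.4333  17.8257  20.4116  19.2365  12.6600]
a=μᵀg=1.387197  b=𝟙ᵀg=11.765593  c=𝟙ᵀh=117.890950  D=ac−b²=25.108787
λ₁=(c·0.126−b)/D = (117.890950·0.126−11.765593)/25.108787 = 0.123011
λ₂=(a−b·0.126)/D = (1.387197−11.765593·0.126)/25.108787 = -0.003794
w* = 0.123011·g + -0.003794·h:
  w_0 = 0.123011·0.7823 + -0.003794·11.1919 = 0.0538  (Intel)
  w_1 = 0.123011·1.7573 + -0.003794·26.1319 = 0.1170  (Kellogg)
  w_2 = 0.123011·1.6112 + -0.003794·10.4333 = 0.1586  (Honeywell)
  w_3 = 0.123011·0.7903 + -0.003794·17.8257 = 0.0296  (Oracle)
  w_4 = 0.123011·3.1792 + -0.003794·20.4116 = 0.3136  (Merck)
  w_5 = 0.123011·2.3383 + -0.003794·19.2365 = 0.2146  (Xerox)
  w_6 = 0.123011·1.3069 + -0.003794·12.6600 = 0.1127  (Exxon)
Σw_i=1.0000  μᵀw=0.1260
σ²=wᵀΣw=λ₁·μ_p+λ₂ = 0.123011·0.126 + -0.003794 = 0.011705 ≈ 0.0117

0.0117


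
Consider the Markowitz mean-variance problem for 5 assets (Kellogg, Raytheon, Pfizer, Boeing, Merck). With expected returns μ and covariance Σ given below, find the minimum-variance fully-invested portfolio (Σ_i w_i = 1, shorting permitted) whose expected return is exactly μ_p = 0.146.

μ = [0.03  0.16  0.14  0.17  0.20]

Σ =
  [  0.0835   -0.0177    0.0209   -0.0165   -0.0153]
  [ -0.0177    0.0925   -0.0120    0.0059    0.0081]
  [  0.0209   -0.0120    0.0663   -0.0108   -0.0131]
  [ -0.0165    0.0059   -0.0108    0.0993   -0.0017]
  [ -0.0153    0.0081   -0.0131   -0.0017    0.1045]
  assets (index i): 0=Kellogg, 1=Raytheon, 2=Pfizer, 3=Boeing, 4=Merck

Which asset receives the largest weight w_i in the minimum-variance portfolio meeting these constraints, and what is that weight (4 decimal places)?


Pfizer (0.2659)

p=Σ⁻¹μ = [0.8605  1.9468  2.9895  2.1038  2.2979]
q=Σ⁻¹𝟙 = [15.7466  14.0517  17.5517  13.9873  13.2135]
a=μᵀp=1.573054  b=𝟙ᵀp=10.198432  c=𝟙ᵀq=74.550696  D=ac−b²=13.264270
λ₁=(c·0.146−b)/D = (74.550696·0.146−10.198432)/13.264270 = 0.051716
λ₂=(a−b·0.146)/D = (1.573054−10.198432·0.146)/13.264270 = 0.006339
w* = 0.051716·p + 0.006339·q:
  w_0 = 0.051716·0.8605 + 0.006339·15.7466 = 0.1443  (Kellogg)
  w_1 = 0.051716·1.9468 + 0.006339·14.0517 = 0.1898  (Raytheon)
  w_2 = 0.051716·2.9895 + 0.006339·17.5517 = 0.2659  (Pfizer)
  w_3 = 0.051716·2.1038 + 0.006339·13.9873 = 0.1975  (Boeing)
  w_4 = 0.051716·2.2979 + 0.006339·13.2135 = 0.2026  (Merck)
Σw_i=1.0000  μᵀw=0.1460
σ²=wᵀΣw=λ₁·μ_p+λ₂ = 0.051716·0.146 + 0.006339 = 0.013890 ≈ 0.0139


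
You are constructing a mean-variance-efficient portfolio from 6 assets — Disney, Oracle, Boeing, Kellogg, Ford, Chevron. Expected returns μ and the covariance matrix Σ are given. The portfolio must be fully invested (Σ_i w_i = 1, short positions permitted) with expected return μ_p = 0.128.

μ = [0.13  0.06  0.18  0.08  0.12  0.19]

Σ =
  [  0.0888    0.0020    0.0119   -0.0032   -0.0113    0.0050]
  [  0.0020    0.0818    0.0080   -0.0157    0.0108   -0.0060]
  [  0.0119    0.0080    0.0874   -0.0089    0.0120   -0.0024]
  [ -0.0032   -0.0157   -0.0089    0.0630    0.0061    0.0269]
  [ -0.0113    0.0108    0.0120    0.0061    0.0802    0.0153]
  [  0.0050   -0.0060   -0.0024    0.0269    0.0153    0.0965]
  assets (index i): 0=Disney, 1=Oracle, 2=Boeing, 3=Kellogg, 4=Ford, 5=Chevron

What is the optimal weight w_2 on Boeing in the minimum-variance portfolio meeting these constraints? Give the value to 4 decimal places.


x=Σ⁻¹μ = [1.2680  0.7091  1.8406  1.0135  0.9287  1.5633]
y=Σ⁻¹𝟙 = [11.1865  13.7726  9.4932  18.5277  8.5292  4.3585]
a=μᵀx=1.028245  b=𝟙ᵀx=7.323214  c=𝟙ᵀy=65.867735  D=ac−b²=14.098704
λ₁=(c·0.128−b)/D = (65.867735·0.128−7.323214)/14.098704 = 0.078579
λ₂=(a−b·0.128)/D = (1.028245−7.323214·0.128)/14.098704 = 0.006446
w* = 0.078579·x + 0.006446·y:
  w_0 = 0.078579·1.2680 + 0.006446·11.1865 = 0.1717  (Disney)
  w_1 = 0.078579·0.7091 + 0.006446·13.7726 = 0.1445  (Oracle)
  w_2 = 0.078579·1.8406 + 0.006446·9.4932 = 0.2058  (Boeing)
  w_3 = 0.078579·1.0135 + 0.006446·18.5277 = 0.1991  (Kellogg)
  w_4 = 0.078579·0.9287 + 0.006446·8.5292 = 0.1280  (Ford)
  w_5 = 0.078579·1.5633 + 0.006446·4.3585 = 0.1509  (Chevron)
Σw_i=1.0000  μᵀw=0.1280
σ²=wᵀΣw=λ₁·μ_p+λ₂ = 0.078579·0.128 + 0.006446 = 0.016504 ≈ 0.0165

0.2058


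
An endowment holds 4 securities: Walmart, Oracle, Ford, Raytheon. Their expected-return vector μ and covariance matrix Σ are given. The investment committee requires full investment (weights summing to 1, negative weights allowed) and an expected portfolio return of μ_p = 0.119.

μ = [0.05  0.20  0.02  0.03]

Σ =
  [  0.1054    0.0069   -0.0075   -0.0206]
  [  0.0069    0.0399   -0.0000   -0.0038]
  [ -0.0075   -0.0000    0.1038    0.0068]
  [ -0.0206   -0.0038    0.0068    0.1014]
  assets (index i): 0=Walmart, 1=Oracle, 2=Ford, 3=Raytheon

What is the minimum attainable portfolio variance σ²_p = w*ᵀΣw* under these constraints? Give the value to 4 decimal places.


p=Σ⁻¹μ = [0.2611  5.0174  0.1772  0.5251]
q=Σ⁻¹𝟙 = [10.9950  24.3387  9.6185  12.3627]
a=μᵀp=1.035827  b=𝟙ᵀp=5.980734  c=𝟙ᵀq=57.314836  D=ac−b²=23.599102
λ₁=(c·0.119−b)/D = (57.314836·0.119−5.980734)/23.599102 = 0.035583
λ₂=(a−b·0.119)/D = (1.035827−5.980734·0.119)/23.599102 = 0.013734
w* = 0.035583·p + 0.013734·q:
  w_0 = 0.035583·0.2611 + 0.013734·10.9950 = 0.1603  (Walmart)
  w_1 = 0.035583·5.0174 + 0.013734·24.3387 = 0.5128  (Oracle)
  w_2 = 0.035583·0.1772 + 0.013734·9.6185 = 0.1384  (Ford)
  w_3 = 0.035583·0.5251 + 0.013734·12.3627 = 0.1885  (Raytheon)
Σw_i=1.0000  μᵀw=0.1190
σ²=wᵀΣw=λ₁·μ_p+λ₂ = 0.035583·0.119 + 0.013734 = 0.017969 ≈ 0.0180

0.0180


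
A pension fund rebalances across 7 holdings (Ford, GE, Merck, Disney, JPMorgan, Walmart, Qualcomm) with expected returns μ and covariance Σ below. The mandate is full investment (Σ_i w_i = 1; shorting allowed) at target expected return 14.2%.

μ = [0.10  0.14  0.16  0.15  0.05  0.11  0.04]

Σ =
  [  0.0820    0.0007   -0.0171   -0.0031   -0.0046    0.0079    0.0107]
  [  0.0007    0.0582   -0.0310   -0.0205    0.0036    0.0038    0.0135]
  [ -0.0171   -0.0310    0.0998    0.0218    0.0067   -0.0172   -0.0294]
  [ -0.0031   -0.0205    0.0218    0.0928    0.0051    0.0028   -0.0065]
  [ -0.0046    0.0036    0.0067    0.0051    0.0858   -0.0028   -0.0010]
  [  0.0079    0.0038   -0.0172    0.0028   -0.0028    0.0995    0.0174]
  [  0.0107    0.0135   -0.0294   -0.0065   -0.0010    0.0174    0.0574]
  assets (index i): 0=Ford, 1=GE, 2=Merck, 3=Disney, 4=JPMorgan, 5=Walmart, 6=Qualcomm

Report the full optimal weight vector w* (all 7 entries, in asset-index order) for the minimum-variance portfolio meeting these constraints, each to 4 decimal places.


p=Σ⁻¹μ = [1.7318  4.5494  3.3466  1.9109  0.1582  1.1691  0.8829]
q=Σ⁻¹𝟙 = [14.8544  29.3195  25.7109  12.3460  8.9927  8.6273  19.8654]
a=μᵀp=1.804029  b=𝟙ᵀp=13.749061  c=𝟙ᵀq=119.716136  D=ac−b²=26.934711
λ₁=(c·0.142−b)/D = (119.716136·0.142−13.749061)/26.934711 = 0.120686
λ₂=(a−b·0.142)/D = (1.804029−13.749061·0.142)/26.934711 = -0.005507
w* = 0.120686·p + -0.005507·q:
  w_0 = 0.120686·1.7318 + -0.005507·14.8544 = 0.1272  (Ford)
  w_1 = 0.120686·4.5494 + -0.005507·29.3195 = 0.3876  (GE)
  w_2 = 0.120686·3.3466 + -0.005507·25.7109 = 0.2623  (Merck)
  w_3 = 0.120686·1.9109 + -0.005507·12.3460 = 0.1626  (Disney)
  w_4 = 0.120686·0.1582 + -0.005507·8.9927 = -0.0304  (JPMorgan)
  w_5 = 0.120686·1.1691 + -0.005507·8.6273 = 0.0936  (Walmart)
  w_6 = 0.120686·0.8829 + -0.005507·19.8654 = -0.0028  (Qualcomm)
Σw_i=1.0000  μᵀw=0.1420
σ²=wᵀΣw=λ₁·μ_p+λ₂ = 0.120686·0.142 + -0.005507 = 0.011630 ≈ 0.0116

0.1272  0.3876  0.2623  0.1626  -0.0304  0.0936  -0.0028


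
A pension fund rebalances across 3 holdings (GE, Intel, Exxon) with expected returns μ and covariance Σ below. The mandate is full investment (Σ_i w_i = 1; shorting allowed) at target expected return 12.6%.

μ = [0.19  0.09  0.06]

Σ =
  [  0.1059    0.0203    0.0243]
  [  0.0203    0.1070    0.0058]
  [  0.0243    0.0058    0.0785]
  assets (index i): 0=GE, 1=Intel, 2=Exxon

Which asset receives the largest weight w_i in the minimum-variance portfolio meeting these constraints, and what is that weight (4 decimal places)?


GE (0.4440)

g=Σ⁻¹μ = [1.6452  0.5172  0.2168]
h=Σ⁻¹𝟙 = [5.5655  7.7237  10.4454]
a=μᵀg=0.372157  b=𝟙ᵀg=2.379301  c=𝟙ᵀh=23.734573  D=ac−b²=3.171911
λ₁=(c·0.126−b)/D = (23.734573·0.126−2.379301)/3.171911 = 0.192709
λ₂=(a−b·0.126)/D = (0.372157−2.379301·0.126)/3.171911 = 0.022814
w* = 0.192709·g + 0.022814·h:
  w_0 = 0.192709·1.6452 + 0.022814·5.5655 = 0.4440  (GE)
  w_1 = 0.192709·0.5172 + 0.022814·7.7237 = 0.2759  (Intel)
  w_2 = 0.192709·0.2168 + 0.022814·10.4454 = 0.2801  (Exxon)
Σw_i=1.0000  μᵀw=0.1260
σ²=wᵀΣw=λ₁·μ_p+λ₂ = 0.192709·0.126 + 0.022814 = 0.047096 ≈ 0.0471


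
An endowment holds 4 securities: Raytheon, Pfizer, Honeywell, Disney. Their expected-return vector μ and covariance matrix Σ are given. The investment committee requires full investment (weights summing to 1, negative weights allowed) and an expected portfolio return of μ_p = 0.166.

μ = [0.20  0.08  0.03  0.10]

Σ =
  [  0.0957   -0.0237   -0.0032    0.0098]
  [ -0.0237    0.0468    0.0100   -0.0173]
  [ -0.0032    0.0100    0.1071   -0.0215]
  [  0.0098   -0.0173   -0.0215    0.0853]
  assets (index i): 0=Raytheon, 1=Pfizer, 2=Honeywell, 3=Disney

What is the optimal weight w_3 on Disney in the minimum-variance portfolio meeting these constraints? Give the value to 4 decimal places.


x=Σ⁻¹μ = [2.8447  3.6965  0.3583  1.6855]
y=Σ⁻¹𝟙 = [17.5226  35.2064  10.4867  19.4937]
a=μᵀx=1.043954  b=𝟙ᵀx=8.584998  c=𝟙ᵀy=82.709354  D=ac−b²=12.642599
λ₁=(c·0.166−b)/D = (82.709354·0.166−8.584998)/12.642599 = 0.406938
λ₂=(a−b·0.166)/D = (1.043954−8.584998·0.166)/12.642599 = -0.030148
w* = 0.406938·x + -0.030148·y:
  w_0 = 0.406938·2.8447 + -0.030148·17.5226 = 0.6293  (Raytheon)
  w_1 = 0.406938·3.6965 + -0.030148·35.2064 = 0.4428  (Pfizer)
  w_2 = 0.406938·0.3583 + -0.030148·10.4867 = -0.1703  (Honeywell)
  w_3 = 0.406938·1.6855 + -0.030148·19.4937 = 0.0982  (Disney)
Σw_i=1.0000  μᵀw=0.1660
σ²=wᵀΣw=λ₁·μ_p+λ₂ = 0.406938·0.166 + -0.030148 = 0.037403 ≈ 0.0374

0.0982


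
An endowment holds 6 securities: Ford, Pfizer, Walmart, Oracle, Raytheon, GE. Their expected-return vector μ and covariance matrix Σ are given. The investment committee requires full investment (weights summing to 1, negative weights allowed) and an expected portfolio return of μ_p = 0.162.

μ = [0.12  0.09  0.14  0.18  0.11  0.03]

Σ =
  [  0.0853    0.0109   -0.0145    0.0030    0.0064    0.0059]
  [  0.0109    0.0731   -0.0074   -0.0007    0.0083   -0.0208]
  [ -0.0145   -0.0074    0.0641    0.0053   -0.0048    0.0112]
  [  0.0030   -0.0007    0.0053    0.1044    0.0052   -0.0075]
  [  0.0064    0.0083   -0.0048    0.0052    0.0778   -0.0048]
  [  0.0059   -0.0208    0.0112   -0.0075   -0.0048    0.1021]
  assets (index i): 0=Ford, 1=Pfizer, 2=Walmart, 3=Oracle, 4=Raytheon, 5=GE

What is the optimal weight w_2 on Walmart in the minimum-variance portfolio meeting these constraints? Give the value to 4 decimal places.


p=Σ⁻¹μ = [1.5164  1.2385  2.5764  1.5214  1.2356  0.3457]
q=Σ⁻¹𝟙 = [10.7632  15.9842  17.9875  8.7261  11.5073  11.6375]
a=μᵀp=1.074266  b=𝟙ᵀp=8.434049  c=𝟙ᵀq=76.605890  D=ac−b²=11.161955
λ₁=(c·0.162−b)/D = (76.605890·0.162−8.434049)/11.161955 = 0.356219
λ₂=(a−b·0.162)/D = (1.074266−8.434049·0.162)/11.161955 = -0.026165
w* = 0.356219·p + -0.026165·q:
  w_0 = 0.356219·1.5164 + -0.026165·10.7632 = 0.2585  (Ford)
  w_1 = 0.356219·1.2385 + -0.026165·15.9842 = 0.0230  (Pfizer)
  w_2 = 0.356219·2.5764 + -0.026165·17.9875 = 0.4471  (Walmart)
  w_3 = 0.356219·1.5214 + -0.026165·8.7261 = 0.3136  (Oracle)
  w_4 = 0.356219·1.2356 + -0.026165·11.5073 = 0.1391  (Raytheon)
  w_5 = 0.356219·0.3457 + -0.026165·11.6375 = -0.1813  (GE)
Σw_i=1.0000  μᵀw=0.1620
σ²=wᵀΣw=λ₁·μ_p+λ₂ = 0.356219·0.162 + -0.026165 = 0.031543 ≈ 0.0315

0.4471


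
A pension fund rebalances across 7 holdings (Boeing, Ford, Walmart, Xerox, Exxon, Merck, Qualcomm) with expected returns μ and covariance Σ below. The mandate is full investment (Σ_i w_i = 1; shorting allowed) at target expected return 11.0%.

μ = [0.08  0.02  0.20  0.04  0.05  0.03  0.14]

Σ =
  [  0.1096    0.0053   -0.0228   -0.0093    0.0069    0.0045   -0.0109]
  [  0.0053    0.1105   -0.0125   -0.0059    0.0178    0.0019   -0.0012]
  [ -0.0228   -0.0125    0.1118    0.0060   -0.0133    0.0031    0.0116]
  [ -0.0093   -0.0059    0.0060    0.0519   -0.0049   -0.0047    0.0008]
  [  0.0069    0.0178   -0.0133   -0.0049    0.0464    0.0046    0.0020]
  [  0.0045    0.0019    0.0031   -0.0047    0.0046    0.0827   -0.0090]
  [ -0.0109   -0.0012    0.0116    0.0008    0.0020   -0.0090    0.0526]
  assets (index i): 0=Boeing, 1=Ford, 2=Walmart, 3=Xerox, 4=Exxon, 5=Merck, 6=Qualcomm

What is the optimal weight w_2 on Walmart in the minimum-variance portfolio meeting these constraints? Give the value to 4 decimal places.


g=Σ⁻¹μ = [1.3501  0.1939  1.9127  0.9392  1.2936  0.4711  2.5411]
h=Σ⁻¹𝟙 = [13.3453  7.7040  11.1238  24.0329  20.1337  13.2637  20.6379]
a=μᵀg=0.966559  b=𝟙ᵀg=8.701666  c=𝟙ᵀh=110.241173  D=ac−b²=30.835563
λ₁=(c·0.110−b)/D = (110.241173·0.110−8.701666)/30.835563 = 0.111069
λ₂=(a−b·0.110)/D = (0.966559−8.701666·0.110)/30.835563 = 0.000304
w* = 0.111069·g + 0.000304·h:
  w_0 = 0.111069·1.3501 + 0.000304·13.3453 = 0.1540  (Boeing)
  w_1 = 0.111069·0.1939 + 0.000304·7.7040 = 0.0239  (Ford)
  w_2 = 0.111069·1.9127 + 0.000304·11.1238 = 0.2158  (Walmart)
  w_3 = 0.111069·0.9392 + 0.000304·24.0329 = 0.1116  (Xerox)
  w_4 = 0.111069·1.2936 + 0.000304·20.1337 = 0.1498  (Exxon)
  w_5 = 0.111069·0.4711 + 0.000304·13.2637 = 0.0564  (Merck)
  w_6 = 0.111069·2.5411 + 0.000304·20.6379 = 0.2885  (Qualcomm)
Σw_i=1.0000  μᵀw=0.1100
σ²=wᵀΣw=λ₁·μ_p+λ₂ = 0.111069·0.110 + 0.000304 = 0.012522 ≈ 0.0125

0.2158


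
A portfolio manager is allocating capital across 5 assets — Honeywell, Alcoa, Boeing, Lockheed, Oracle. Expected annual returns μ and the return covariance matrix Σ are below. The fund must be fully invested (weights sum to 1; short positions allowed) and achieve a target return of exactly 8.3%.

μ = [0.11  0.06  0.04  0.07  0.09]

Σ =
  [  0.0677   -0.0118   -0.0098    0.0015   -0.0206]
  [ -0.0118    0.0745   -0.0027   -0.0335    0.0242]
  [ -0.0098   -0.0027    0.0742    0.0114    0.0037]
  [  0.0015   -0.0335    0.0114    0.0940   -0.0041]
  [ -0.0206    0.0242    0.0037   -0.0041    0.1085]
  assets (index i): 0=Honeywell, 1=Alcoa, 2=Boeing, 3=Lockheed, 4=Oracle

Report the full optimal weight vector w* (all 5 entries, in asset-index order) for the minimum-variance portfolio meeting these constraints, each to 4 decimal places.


g=Σ⁻¹μ = [2.2303  1.3949  0.6568  1.1686  0.9636]
h=Σ⁻¹𝟙 = [23.0244  22.3325  14.3010  16.8774  8.7570]
a=μᵀg=0.523827  b=𝟙ᵀg=6.414228  c=𝟙ᵀh=85.292371  D=ac−b²=3.536159
λ₁=(c·0.083−b)/D = (85.292371·0.083−6.414228)/3.536159 = 0.188068
λ₂=(a−b·0.083)/D = (0.523827−6.414228·0.083)/3.536159 = -0.002419
w* = 0.188068·g + -0.002419·h:
  w_0 = 0.188068·2.2303 + -0.002419·23.0244 = 0.3638  (Honeywell)
  w_1 = 0.188068·1.3949 + -0.002419·22.3325 = 0.2083  (Alcoa)
  w_2 = 0.188068·0.6568 + -0.002419·14.3010 = 0.0889  (Boeing)
  w_3 = 0.188068·1.1686 + -0.002419·16.8774 = 0.1789  (Lockheed)
  w_4 = 0.188068·0.9636 + -0.002419·8.7570 = 0.1600  (Oracle)
Σw_i=1.0000  μᵀw=0.0830
σ²=wᵀΣw=λ₁·μ_p+λ₂ = 0.188068·0.083 + -0.002419 = 0.013191 ≈ 0.0132

0.3638  0.2083  0.0889  0.1789  0.1600


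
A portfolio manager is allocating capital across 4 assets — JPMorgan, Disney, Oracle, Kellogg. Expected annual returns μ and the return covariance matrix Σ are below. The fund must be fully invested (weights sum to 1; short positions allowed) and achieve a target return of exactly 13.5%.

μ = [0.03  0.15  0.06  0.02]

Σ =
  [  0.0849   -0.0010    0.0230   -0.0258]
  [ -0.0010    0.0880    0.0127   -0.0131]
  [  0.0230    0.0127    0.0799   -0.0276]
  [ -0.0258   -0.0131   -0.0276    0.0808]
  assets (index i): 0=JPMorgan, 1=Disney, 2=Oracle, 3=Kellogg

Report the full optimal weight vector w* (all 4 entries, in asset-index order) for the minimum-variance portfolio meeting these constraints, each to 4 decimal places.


p=Σ⁻¹μ = [0.4729  1.7509  0.6488  0.9040]
q=Σ⁻¹𝟙 = [15.4284  13.0842  14.4039  24.3441]
a=μᵀp=0.333825  b=𝟙ᵀp=3.776595  c=𝟙ᵀq=67.260624  D=ac−b²=8.190588
λ₁=(c·0.135−b)/D = (67.260624·0.135−3.776595)/8.190588 = 0.647522
λ₂=(a−b·0.135)/D = (0.333825−3.776595·0.135)/8.190588 = -0.021490
w* = 0.647522·p + -0.021490·q:
  w_0 = 0.647522·0.4729 + -0.021490·15.4284 = -0.0253  (JPMorgan)
  w_1 = 0.647522·1.7509 + -0.021490·13.0842 = 0.8525  (Disney)
  w_2 = 0.647522·0.6488 + -0.021490·14.4039 = 0.1106  (Oracle)
  w_3 = 0.647522·0.9040 + -0.021490·24.3441 = 0.0622  (Kellogg)
Σw_i=1.0000  μᵀw=0.1350
σ²=wᵀΣw=λ₁·μ_p+λ₂ = 0.647522·0.135 + -0.021490 = 0.065926 ≈ 0.0659

-0.0253  0.8525  0.1106  0.0622


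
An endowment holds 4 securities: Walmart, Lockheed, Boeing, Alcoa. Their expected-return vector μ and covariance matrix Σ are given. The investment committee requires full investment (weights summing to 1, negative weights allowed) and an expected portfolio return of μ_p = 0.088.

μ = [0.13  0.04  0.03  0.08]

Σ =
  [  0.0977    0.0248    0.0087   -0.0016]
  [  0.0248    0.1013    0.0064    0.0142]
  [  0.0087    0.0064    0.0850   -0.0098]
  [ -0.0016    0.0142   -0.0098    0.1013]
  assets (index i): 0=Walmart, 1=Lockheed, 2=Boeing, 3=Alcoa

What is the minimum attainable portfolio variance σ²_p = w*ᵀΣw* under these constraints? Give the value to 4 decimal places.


x=Σ⁻¹μ = [1.3342  -0.0714  0.3200  0.8518]
y=Σ⁻¹𝟙 = [7.9019  5.7500  11.7132  10.3236]
a=μᵀx=0.248328  b=𝟙ᵀx=2.434530  c=𝟙ᵀy=35.688719  D=ac−b²=2.935584
λ₁=(c·0.088−b)/D = (35.688719·0.088−2.434530)/2.935584 = 0.240524
λ₂=(a−b·0.088)/D = (0.248328−2.434530·0.088)/2.935584 = 0.011613
w* = 0.240524·x + 0.011613·y:
  w_0 = 0.240524·1.3342 + 0.011613·7.9019 = 0.4127  (Walmart)
  w_1 = 0.240524·-0.0714 + 0.011613·5.7500 = 0.0496  (Lockheed)
  w_2 = 0.240524·0.3200 + 0.011613·11.7132 = 0.2130  (Boeing)
  w_3 = 0.240524·0.8518 + 0.011613·10.3236 = 0.3248  (Alcoa)
Σw_i=1.0000  μᵀw=0.0880
σ²=wᵀΣw=λ₁·μ_p+λ₂ = 0.240524·0.088 + 0.011613 = 0.032779 ≈ 0.0328

0.0328


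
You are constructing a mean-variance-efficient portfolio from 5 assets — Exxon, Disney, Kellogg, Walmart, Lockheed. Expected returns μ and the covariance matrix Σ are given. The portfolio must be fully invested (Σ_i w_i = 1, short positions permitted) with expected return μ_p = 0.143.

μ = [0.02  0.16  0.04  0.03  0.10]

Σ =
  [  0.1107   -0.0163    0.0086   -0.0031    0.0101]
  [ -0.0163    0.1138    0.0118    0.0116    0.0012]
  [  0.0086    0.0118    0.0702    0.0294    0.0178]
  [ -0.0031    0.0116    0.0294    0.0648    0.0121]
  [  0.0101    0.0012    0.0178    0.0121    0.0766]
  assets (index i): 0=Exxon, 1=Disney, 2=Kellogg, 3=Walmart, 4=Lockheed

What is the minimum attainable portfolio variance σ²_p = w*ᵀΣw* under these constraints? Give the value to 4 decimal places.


0.0585

g=Σ⁻¹μ = [0.2793  1.4355  -0.0211  -0.0048  1.2518]
h=Σ⁻¹𝟙 = [9.3664  8.4485  5.0688  10.4128  8.8648]
a=μᵀg=0.359455  b=𝟙ᵀg=2.940695  c=𝟙ᵀh=42.161227  D=ac−b²=6.507372
λ₁=(c·0.143−b)/D = (42.161227·0.143−2.940695)/6.507372 = 0.474594
λ₂=(a−b·0.143)/D = (0.359455−2.940695·0.143)/6.507372 = -0.009384
w* = 0.474594·g + -0.009384·h:
  w_0 = 0.474594·0.2793 + -0.009384·9.3664 = 0.0447  (Exxon)
  w_1 = 0.474594·1.4355 + -0.009384·8.4485 = 0.6020  (Disney)
  w_2 = 0.474594·-0.0211 + -0.009384·5.0688 = -0.0576  (Kellogg)
  w_3 = 0.474594·-0.0048 + -0.009384·10.4128 = -0.1000  (Walmart)
  w_4 = 0.474594·1.2518 + -0.009384·8.8648 = 0.5109  (Lockheed)
Σw_i=1.0000  μᵀw=0.1430
σ²=wᵀΣw=λ₁·μ_p+λ₂ = 0.474594·0.143 + -0.009384 = 0.058483 ≈ 0.0585


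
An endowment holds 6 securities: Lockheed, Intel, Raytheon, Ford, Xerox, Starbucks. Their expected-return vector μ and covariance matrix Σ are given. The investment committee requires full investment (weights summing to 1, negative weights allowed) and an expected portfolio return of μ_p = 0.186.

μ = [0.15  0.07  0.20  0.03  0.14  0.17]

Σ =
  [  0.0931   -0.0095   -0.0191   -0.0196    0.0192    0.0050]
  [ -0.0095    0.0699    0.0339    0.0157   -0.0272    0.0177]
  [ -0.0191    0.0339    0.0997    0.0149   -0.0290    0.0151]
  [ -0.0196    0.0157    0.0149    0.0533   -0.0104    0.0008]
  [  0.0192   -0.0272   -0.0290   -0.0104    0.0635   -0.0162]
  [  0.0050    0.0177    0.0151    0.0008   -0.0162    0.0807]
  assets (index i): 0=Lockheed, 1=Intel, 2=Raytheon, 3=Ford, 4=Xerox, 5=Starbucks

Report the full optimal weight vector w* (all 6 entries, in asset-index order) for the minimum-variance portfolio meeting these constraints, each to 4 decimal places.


g=Σ⁻¹μ = [1.4955  0.6762  2.7686  0.8877  3.9983  2.1414]
h=Σ⁻¹𝟙 = [12.2033  14.2563  11.1433  21.5867  29.9051  12.2128]
a=μᵀg=1.775800  b=𝟙ᵀg=11.967591  c=𝟙ᵀh=101.307465  D=ac−b²=36.678585
λ₁=(c·0.186−b)/D = (101.307465·0.186−11.967591)/36.678585 = 0.187455
λ₂=(a−b·0.186)/D = (1.775800−11.967591·0.186)/36.678585 = -0.012273
w* = 0.187455·g + -0.012273·h:
  w_0 = 0.187455·1.4955 + -0.012273·12.2033 = 0.1306  (Lockheed)
  w_1 = 0.187455·0.6762 + -0.012273·14.2563 = -0.0482  (Intel)
  w_2 = 0.187455·2.7686 + -0.012273·11.1433 = 0.3822  (Raytheon)
  w_3 = 0.187455·0.8877 + -0.012273·21.5867 = -0.0985  (Ford)
  w_4 = 0.187455·3.9983 + -0.012273·29.9051 = 0.3825  (Xerox)
  w_5 = 0.187455·2.1414 + -0.012273·12.2128 = 0.2515  (Starbucks)
Σw_i=1.0000  μᵀw=0.1860
σ²=wᵀΣw=λ₁·μ_p+λ₂ = 0.187455·0.186 + -0.012273 = 0.022593 ≈ 0.0226

0.1306  -0.0482  0.3822  -0.0985  0.3825  0.2515


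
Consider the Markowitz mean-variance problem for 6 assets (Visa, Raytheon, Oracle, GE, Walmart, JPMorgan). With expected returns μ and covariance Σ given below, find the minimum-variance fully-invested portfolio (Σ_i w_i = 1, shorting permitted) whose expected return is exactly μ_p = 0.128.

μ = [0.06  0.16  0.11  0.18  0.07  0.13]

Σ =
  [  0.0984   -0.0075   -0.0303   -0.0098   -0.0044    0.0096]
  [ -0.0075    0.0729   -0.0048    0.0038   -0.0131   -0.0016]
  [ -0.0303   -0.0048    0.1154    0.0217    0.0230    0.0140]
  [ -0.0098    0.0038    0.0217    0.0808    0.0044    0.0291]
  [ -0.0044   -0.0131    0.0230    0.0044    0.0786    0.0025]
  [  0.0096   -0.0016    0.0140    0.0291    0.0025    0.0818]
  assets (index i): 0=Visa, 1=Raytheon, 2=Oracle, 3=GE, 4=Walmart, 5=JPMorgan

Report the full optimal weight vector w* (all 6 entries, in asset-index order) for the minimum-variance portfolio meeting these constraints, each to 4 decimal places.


p=Σ⁻¹μ = [1.1766  2.4754  0.7453  1.7376  1.0307  0.7224]
q=Σ⁻¹𝟙 = [14.9324  17.9283  8.3787  8.1758  13.4441  6.0698]
a=μᵀp=1.027462  b=𝟙ᵀp=7.887926  c=𝟙ᵀq=68.928994  D=ac−b²=8.602534
λ₁=(c·0.128−b)/D = (68.928994·0.128−7.887926)/8.602534 = 0.108687
λ₂=(a−b·0.128)/D = (1.027462−7.887926·0.128)/8.602534 = 0.002070
w* = 0.108687·p + 0.002070·q:
  w_0 = 0.108687·1.1766 + 0.002070·14.9324 = 0.1588  (Visa)
  w_1 = 0.108687·2.4754 + 0.002070·17.9283 = 0.3062  (Raytheon)
  w_2 = 0.108687·0.7453 + 0.002070·8.3787 = 0.0983  (Oracle)
  w_3 = 0.108687·1.7376 + 0.002070·8.1758 = 0.2058  (GE)
  w_4 = 0.108687·1.0307 + 0.002070·13.4441 = 0.1399  (Walmart)
  w_5 = 0.108687·0.7224 + 0.002070·6.0698 = 0.0911  (JPMorgan)
Σw_i=1.0000  μᵀw=0.1280
σ²=wᵀΣw=λ₁·μ_p+λ₂ = 0.108687·0.128 + 0.002070 = 0.015982 ≈ 0.0160

0.1588  0.3062  0.0983  0.2058  0.1399  0.0911
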